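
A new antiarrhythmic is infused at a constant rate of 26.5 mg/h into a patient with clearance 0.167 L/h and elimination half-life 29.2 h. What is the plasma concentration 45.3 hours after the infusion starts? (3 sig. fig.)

Css = rate / CL = 26.5 / 0.167 = 158.7 mg/L
k = ln 2 / 29.2 = 0.02374 h⁻¹
C(t) = Css (1 − e^(−kt)) = 158.7 × (1 − e^(−1.075)) = 158.7 × 0.6588 ≈ 105 mg/L

105 mg/L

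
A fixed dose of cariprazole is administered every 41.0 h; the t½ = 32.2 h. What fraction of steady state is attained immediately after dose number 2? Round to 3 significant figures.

k = ln 2 / 32.2 = 0.02153 h⁻¹
f_n = 1 − e^(−nkτ) = 1 − e^(−2 × 0.02153 × 41.0) = 1 − e^(−1.765) = 1 − 0.1712 ≈ 0.829

0.829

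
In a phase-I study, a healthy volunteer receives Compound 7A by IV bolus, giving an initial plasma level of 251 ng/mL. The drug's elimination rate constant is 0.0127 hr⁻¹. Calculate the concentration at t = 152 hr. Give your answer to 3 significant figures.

36.4 ng/mL

C(t) = C₀ e^(−kt) = 251 × e^(−0.01270 × 152) = 251 × e^(−1.930) = 251 × 0.1451 ≈ 36.4 ng/mL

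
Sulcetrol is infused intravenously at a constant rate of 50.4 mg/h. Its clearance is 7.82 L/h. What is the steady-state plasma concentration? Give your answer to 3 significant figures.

6.45 µg/mL

Css = infusion rate / CL = 50.4 / 7.82 ≈ 6.45 µg/mL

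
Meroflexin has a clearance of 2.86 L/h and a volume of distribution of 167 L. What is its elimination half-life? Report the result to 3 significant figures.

40.5 hours

k = CL / V = 2.86 / 167 = 0.01713 h⁻¹
t½ = ln 2 / k = ln 2 / 0.01713 ≈ 40.5 hours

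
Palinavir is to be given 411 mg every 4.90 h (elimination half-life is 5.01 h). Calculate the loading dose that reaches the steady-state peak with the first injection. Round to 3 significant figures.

k = ln 2 / 5.01 = 0.1384 h⁻¹
Accumulation ratio R = 1 / (1 − e^(−kτ)) = 1 / (1 − e^(−0.1384×4.90)) = 1 / (1 − 0.5077) = 2.031
Loading dose = maintenance dose × R = 411 × 2.031 ≈ 835 mg

835 mg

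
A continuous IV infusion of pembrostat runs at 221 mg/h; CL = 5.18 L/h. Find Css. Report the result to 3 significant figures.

42.7 µg/mL

Css = infusion rate / CL = 221 / 5.18 ≈ 42.7 µg/mL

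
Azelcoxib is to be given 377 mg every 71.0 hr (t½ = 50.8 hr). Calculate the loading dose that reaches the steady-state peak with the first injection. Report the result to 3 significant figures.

608 mg

k = ln 2 / 50.8 = 0.01364 hr⁻¹
Accumulation ratio R = 1 / (1 − e^(−kτ)) = 1 / (1 − e^(−0.01364×71.0)) = 1 / (1 − 0.3796) = 1.612
Loading dose = maintenance dose × R = 377 × 1.612 ≈ 608 mg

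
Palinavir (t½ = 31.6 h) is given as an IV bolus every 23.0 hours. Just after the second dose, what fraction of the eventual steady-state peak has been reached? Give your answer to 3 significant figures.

k = ln 2 / 31.6 = 0.02194 h⁻¹
f_n = 1 − e^(−nkτ) = 1 − e^(−2 × 0.02194 × 23.0) = 1 − e^(−1.009) = 1 − 0.3646 ≈ 0.635

0.635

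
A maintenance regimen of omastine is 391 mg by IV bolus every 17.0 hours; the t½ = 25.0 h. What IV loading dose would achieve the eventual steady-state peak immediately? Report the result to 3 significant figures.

k = ln 2 / 25.0 = 0.02773 h⁻¹
Accumulation ratio R = 1 / (1 − e^(−kτ)) = 1 / (1 − e^(−0.02773×17.0)) = 1 / (1 − 0.6242) = 2.661
Loading dose = maintenance dose × R = 391 × 2.661 ≈ 1040 mg

1040 mg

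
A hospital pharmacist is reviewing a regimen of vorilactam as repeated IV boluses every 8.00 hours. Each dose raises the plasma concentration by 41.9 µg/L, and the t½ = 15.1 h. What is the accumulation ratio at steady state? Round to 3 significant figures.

3.25

k = ln 2 / 15.1 = 0.04590 h⁻¹
Fraction remaining after one interval: e^(−kτ) = e^(−0.04590 × 8.00) = 0.6927
R = 1 / (1 − 0.6927) = 1 / 0.3073 ≈ 3.25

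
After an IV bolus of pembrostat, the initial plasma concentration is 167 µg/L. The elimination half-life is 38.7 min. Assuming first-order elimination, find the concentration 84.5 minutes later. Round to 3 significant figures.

k = ln 2 / 38.7 = 0.01791 min⁻¹
C(t) = C₀ e^(−kt) = 167 × e^(−0.01791 × 84.5) = 167 × e^(−1.513) = 167 × 0.2201 ≈ 36.8 µg/L

36.8 µg/L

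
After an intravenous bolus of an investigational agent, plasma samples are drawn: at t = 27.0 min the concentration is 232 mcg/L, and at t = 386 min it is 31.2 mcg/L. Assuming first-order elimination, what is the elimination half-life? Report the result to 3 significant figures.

124 minutes

k = ln(C₁/C₂) / (t₂ − t₁) = ln(232/31.2) / (386 − 27.0)
  = 2.006 / 359.0 = 0.005589 min⁻¹
t½ = ln 2 / k = ln 2 / 0.005589 ≈ 124 minutes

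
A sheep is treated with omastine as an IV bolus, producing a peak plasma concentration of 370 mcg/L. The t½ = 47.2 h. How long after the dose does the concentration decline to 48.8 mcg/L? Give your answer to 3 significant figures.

138 hours

k = ln 2 / 47.2 = 0.01469 h⁻¹
C(t) = C₀ e^(−kt)  ⇒  t = ln(C₀/C) / k
t = ln(370/48.8) / 0.01469 = 2.026 / 0.01469 ≈ 138 hours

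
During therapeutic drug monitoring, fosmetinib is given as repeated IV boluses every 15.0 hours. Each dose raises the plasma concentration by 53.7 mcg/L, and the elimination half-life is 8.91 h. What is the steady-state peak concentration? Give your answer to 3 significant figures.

k = ln 2 / 8.91 = 0.07779 h⁻¹
Fraction remaining after one interval: e^(−kτ) = e^(−0.07779 × 15.0) = 0.3113
R = 1 / (1 − 0.3113) = 1.452
Css,max = 53.7 × 1.452 ≈ 78.0 mcg/L

78.0 mcg/L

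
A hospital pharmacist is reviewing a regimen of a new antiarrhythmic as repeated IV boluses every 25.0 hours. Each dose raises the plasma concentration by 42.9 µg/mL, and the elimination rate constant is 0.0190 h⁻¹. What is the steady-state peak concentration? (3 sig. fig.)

Fraction remaining after one interval: e^(−kτ) = e^(−0.01900 × 25.0) = 0.6219
R = 1 / (1 − 0.6219) = 2.645
Css,max = 42.9 × 2.645 ≈ 113 µg/mL

113 µg/mL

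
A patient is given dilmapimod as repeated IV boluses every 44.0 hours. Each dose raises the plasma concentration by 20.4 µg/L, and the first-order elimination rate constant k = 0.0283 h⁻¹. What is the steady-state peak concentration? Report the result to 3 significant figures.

Fraction remaining after one interval: e^(−kτ) = e^(−0.02830 × 44.0) = 0.2879
R = 1 / (1 − 0.2879) = 1.404
Css,max = 20.4 × 1.404 ≈ 28.6 µg/L

28.6 µg/L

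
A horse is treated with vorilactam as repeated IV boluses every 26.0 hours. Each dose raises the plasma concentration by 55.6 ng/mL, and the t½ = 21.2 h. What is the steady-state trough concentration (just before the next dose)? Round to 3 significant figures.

41.5 ng/mL

k = ln 2 / 21.2 = 0.03270 h⁻¹
Fraction remaining after one interval: e^(−kτ) = e^(−0.03270 × 26.0) = 0.4274
R = 1 / (1 − 0.4274) = 1.746
Css,max = 55.6 × 1.746 = 97.10 ng/mL
Css,min = Css,max × e^(−kτ) = 97.10 × 0.4274 ≈ 41.5 ng/mL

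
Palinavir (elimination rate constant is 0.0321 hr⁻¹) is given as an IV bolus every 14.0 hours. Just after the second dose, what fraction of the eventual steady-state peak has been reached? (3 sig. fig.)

0.593

f_n = 1 − e^(−nkτ) = 1 − e^(−2 × 0.03210 × 14.0) = 1 − e^(−0.8988) = 1 − 0.4071 ≈ 0.593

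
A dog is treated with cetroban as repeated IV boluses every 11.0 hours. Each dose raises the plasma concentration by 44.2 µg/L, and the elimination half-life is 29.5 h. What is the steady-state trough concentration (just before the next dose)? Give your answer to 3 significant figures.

150 µg/L

k = ln 2 / 29.5 = 0.02350 h⁻¹
Fraction remaining after one interval: e^(−kτ) = e^(−0.02350 × 11.0) = 0.7722
R = 1 / (1 − 0.7722) = 4.391
Css,max = 44.2 × 4.391 = 194.1 µg/L
Css,min = Css,max × e^(−kτ) = 194.1 × 0.7722 ≈ 150 µg/L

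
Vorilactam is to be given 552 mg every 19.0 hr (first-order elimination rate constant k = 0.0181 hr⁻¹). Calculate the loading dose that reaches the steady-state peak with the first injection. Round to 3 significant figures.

Accumulation ratio R = 1 / (1 − e^(−kτ)) = 1 / (1 − e^(−0.01810×19.0)) = 1 / (1 − 0.7090) = 3.436
Loading dose = maintenance dose × R = 552 × 3.436 ≈ 1900 mg

1900 mg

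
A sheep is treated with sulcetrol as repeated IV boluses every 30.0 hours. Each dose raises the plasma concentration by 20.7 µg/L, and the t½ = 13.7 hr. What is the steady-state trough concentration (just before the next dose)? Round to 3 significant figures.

k = ln 2 / 13.7 = 0.05059 hr⁻¹
Fraction remaining after one interval: e^(−kτ) = e^(−0.05059 × 30.0) = 0.2192
R = 1 / (1 − 0.2192) = 1.281
Css,max = 20.7 × 1.281 = 26.51 µg/L
Css,min = Css,max × e^(−kτ) = 26.51 × 0.2192 ≈ 5.81 µg/L

5.81 µg/L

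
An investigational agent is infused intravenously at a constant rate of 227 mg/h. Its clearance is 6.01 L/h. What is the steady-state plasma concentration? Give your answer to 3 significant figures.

Css = infusion rate / CL = 227 / 6.01 ≈ 37.8 µg/mL

37.8 µg/mL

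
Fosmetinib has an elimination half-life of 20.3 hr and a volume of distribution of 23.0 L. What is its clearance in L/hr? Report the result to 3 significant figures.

k = ln 2 / t½ = ln 2 / 20.3 = 0.03415 hr⁻¹
CL = k · V = 0.03415 × 23.0 ≈ 0.785 L/hr

0.785 L/hr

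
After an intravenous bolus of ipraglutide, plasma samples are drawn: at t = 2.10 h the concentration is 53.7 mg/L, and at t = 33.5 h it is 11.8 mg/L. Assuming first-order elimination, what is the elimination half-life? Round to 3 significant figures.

14.4 hours

k = ln(C₁/C₂) / (t₂ − t₁) = ln(53.7/11.8) / (33.5 − 2.10)
  = 1.515 / 31.40 = 0.04826 h⁻¹
t½ = ln 2 / k = ln 2 / 0.04826 ≈ 14.4 hours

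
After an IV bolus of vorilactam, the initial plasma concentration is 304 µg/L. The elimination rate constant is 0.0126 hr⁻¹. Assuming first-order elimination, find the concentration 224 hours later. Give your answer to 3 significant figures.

C(t) = C₀ e^(−kt) = 304 × e^(−0.01260 × 224) = 304 × e^(−2.822) = 304 × 0.05946 ≈ 18.1 µg/L

18.1 µg/L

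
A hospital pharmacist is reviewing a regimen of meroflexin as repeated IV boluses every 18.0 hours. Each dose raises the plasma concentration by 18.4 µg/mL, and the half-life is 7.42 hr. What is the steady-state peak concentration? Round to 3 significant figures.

22.6 µg/mL

k = ln 2 / 7.42 = 0.09342 hr⁻¹
Fraction remaining after one interval: e^(−kτ) = e^(−0.09342 × 18.0) = 0.1861
R = 1 / (1 − 0.1861) = 1.229
Css,max = 18.4 × 1.229 ≈ 22.6 µg/mL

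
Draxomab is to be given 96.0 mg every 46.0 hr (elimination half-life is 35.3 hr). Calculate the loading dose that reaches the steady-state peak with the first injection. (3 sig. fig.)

k = ln 2 / 35.3 = 0.01964 hr⁻¹
Accumulation ratio R = 1 / (1 − e^(−kτ)) = 1 / (1 − e^(−0.01964×46.0)) = 1 / (1 − 0.4052) = 1.681
Loading dose = maintenance dose × R = 96.0 × 1.681 ≈ 161 mg

161 mg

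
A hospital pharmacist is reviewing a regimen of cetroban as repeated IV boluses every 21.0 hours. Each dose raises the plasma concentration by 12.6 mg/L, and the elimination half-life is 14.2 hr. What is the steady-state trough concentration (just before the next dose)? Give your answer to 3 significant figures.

7.05 mg/L

k = ln 2 / 14.2 = 0.04881 hr⁻¹
Fraction remaining after one interval: e^(−kτ) = e^(−0.04881 × 21.0) = 0.3588
R = 1 / (1 − 0.3588) = 1.560
Css,max = 12.6 × 1.560 = 19.65 mg/L
Css,min = Css,max × e^(−kτ) = 19.65 × 0.3588 ≈ 7.05 mg/L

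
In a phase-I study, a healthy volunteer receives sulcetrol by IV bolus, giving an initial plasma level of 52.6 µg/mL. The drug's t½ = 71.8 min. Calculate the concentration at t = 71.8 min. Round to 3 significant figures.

k = ln 2 / 71.8 = 0.009654 min⁻¹
C(t) = C₀ e^(−kt) = 52.6 × e^(−0.009654 × 71.8) = 52.6 × e^(−0.6931) = 52.6 × 0.5000 ≈ 26.3 µg/mL

26.3 µg/mL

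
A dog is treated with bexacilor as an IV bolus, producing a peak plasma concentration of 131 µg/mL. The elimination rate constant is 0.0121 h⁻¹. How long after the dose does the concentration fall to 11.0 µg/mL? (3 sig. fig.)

205 hours

C(t) = C₀ e^(−kt)  ⇒  t = ln(C₀/C) / k
t = ln(131/11.0) / 0.01210 = 2.477 / 0.01210 ≈ 205 hours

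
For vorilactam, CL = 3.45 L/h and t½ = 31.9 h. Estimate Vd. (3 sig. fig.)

159 L

k = ln 2 / t½ = ln 2 / 31.9 = 0.02173 h⁻¹
V = CL / k = 3.45 / 0.02173 ≈ 159 L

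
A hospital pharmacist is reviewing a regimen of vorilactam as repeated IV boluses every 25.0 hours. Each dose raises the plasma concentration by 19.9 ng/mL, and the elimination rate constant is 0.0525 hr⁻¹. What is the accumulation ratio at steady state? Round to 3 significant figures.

1.37

Fraction remaining after one interval: e^(−kτ) = e^(−0.05250 × 25.0) = 0.2691
R = 1 / (1 − 0.2691) = 1 / 0.7309 ≈ 1.37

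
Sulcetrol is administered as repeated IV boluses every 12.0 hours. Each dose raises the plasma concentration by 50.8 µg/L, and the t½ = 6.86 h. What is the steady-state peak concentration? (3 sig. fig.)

k = ln 2 / 6.86 = 0.1010 h⁻¹
Fraction remaining after one interval: e^(−kτ) = e^(−0.1010 × 12.0) = 0.2975
R = 1 / (1 − 0.2975) = 1.423
Css,max = 50.8 × 1.423 ≈ 72.3 µg/L

72.3 µg/L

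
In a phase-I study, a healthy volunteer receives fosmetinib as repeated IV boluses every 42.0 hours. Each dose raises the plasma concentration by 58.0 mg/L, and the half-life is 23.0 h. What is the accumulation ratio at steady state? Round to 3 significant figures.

1.39

k = ln 2 / 23.0 = 0.03014 h⁻¹
Fraction remaining after one interval: e^(−kτ) = e^(−0.03014 × 42.0) = 0.2820
R = 1 / (1 − 0.2820) = 1 / 0.7180 ≈ 1.39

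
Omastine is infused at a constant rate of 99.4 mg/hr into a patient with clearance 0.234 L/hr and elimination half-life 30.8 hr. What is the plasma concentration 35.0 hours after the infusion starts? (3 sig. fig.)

232 mg/L

Css = rate / CL = 99.4 / 0.234 = 424.8 mg/L
k = ln 2 / 30.8 = 0.02250 hr⁻¹
C(t) = Css (1 − e^(−kt)) = 424.8 × (1 − e^(−0.7877)) = 424.8 × 0.5451 ≈ 232 mg/L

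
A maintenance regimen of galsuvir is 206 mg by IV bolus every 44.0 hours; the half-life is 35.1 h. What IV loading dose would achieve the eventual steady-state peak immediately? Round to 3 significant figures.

355 mg

k = ln 2 / 35.1 = 0.01975 h⁻¹
Accumulation ratio R = 1 / (1 − e^(−kτ)) = 1 / (1 − e^(−0.01975×44.0)) = 1 / (1 − 0.4194) = 1.722
Loading dose = maintenance dose × R = 206 × 1.722 ≈ 355 mg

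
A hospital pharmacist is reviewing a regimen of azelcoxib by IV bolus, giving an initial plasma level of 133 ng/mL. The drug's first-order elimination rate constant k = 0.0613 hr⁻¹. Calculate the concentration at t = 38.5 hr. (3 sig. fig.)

C(t) = C₀ e^(−kt) = 133 × e^(−0.06130 × 38.5) = 133 × e^(−2.360) = 133 × 0.09442 ≈ 12.6 ng/mL

12.6 ng/mL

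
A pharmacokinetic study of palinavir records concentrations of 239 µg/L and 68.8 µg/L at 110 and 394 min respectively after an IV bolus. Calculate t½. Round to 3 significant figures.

k = ln(C₁/C₂) / (t₂ − t₁) = ln(239/68.8) / (394 − 110)
  = 1.245 / 284.0 = 0.004385 min⁻¹
t½ = ln 2 / k = ln 2 / 0.004385 ≈ 158 minutes

158 minutes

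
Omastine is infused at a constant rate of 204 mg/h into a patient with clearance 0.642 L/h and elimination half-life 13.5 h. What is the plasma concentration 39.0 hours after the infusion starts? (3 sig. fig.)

Css = rate / CL = 204 / 0.642 = 317.8 mg/L
k = ln 2 / 13.5 = 0.05134 h⁻¹
C(t) = Css (1 − e^(−kt)) = 317.8 × (1 − e^(−2.002)) = 317.8 × 0.8650 ≈ 275 mg/L

275 mg/L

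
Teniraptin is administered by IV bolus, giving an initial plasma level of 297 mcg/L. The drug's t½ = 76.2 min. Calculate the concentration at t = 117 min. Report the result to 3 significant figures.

k = ln 2 / 76.2 = 0.009096 min⁻¹
C(t) = C₀ e^(−kt) = 297 × e^(−0.009096 × 117) = 297 × e^(−1.064) = 297 × 0.3450 ≈ 102 mcg/L

102 mcg/L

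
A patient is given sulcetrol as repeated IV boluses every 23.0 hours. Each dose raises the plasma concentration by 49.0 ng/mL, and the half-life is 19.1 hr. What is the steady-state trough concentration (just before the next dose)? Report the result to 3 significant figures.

37.6 ng/mL

k = ln 2 / 19.1 = 0.03629 hr⁻¹
Fraction remaining after one interval: e^(−kτ) = e^(−0.03629 × 23.0) = 0.4340
R = 1 / (1 − 0.4340) = 1.767
Css,max = 49.0 × 1.767 = 86.57 ng/mL
Css,min = Css,max × e^(−kτ) = 86.57 × 0.4340 ≈ 37.6 ng/mL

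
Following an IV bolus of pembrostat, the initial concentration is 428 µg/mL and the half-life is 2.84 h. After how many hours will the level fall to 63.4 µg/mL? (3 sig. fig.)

k = ln 2 / 2.84 = 0.2441 h⁻¹
C(t) = C₀ e^(−kt)  ⇒  t = ln(C₀/C) / k
t = ln(428/63.4) / 0.2441 = 1.910 / 0.2441 ≈ 7.82 hours

7.82 hours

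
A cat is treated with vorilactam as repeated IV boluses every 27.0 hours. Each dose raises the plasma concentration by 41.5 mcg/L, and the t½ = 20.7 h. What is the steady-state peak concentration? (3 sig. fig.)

k = ln 2 / 20.7 = 0.03349 h⁻¹
Fraction remaining after one interval: e^(−kτ) = e^(−0.03349 × 27.0) = 0.4049
R = 1 / (1 − 0.4049) = 1.680
Css,max = 41.5 × 1.680 ≈ 69.7 mcg/L

69.7 mcg/L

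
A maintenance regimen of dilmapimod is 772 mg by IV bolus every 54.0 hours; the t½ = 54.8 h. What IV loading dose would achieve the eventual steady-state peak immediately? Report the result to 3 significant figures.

k = ln 2 / 54.8 = 0.01265 h⁻¹
Accumulation ratio R = 1 / (1 − e^(−kτ)) = 1 / (1 − e^(−0.01265×54.0)) = 1 / (1 − 0.5051) = 2.021
Loading dose = maintenance dose × R = 772 × 2.021 ≈ 1560 mg

1560 mg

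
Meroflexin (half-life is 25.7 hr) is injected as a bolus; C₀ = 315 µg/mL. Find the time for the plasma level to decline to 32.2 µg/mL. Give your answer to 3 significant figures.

k = ln 2 / 25.7 = 0.02697 hr⁻¹
C(t) = C₀ e^(−kt)  ⇒  t = ln(C₀/C) / k
t = ln(315/32.2) / 0.02697 = 2.281 / 0.02697 ≈ 84.6 hours

84.6 hours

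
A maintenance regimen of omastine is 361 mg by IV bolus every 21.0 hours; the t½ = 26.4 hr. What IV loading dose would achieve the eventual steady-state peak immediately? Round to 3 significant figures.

852 mg

k = ln 2 / 26.4 = 0.02626 hr⁻¹
Accumulation ratio R = 1 / (1 − e^(−kτ)) = 1 / (1 − e^(−0.02626×21.0)) = 1 / (1 − 0.5762) = 2.359
Loading dose = maintenance dose × R = 361 × 2.359 ≈ 852 mg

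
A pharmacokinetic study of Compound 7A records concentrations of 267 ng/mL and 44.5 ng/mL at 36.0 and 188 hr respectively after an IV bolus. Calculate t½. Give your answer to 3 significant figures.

58.8 hours

k = ln(C₁/C₂) / (t₂ − t₁) = ln(267/44.5) / (188 − 36.0)
  = 1.792 / 152.0 = 0.01179 hr⁻¹
t½ = ln 2 / k = ln 2 / 0.01179 ≈ 58.8 hours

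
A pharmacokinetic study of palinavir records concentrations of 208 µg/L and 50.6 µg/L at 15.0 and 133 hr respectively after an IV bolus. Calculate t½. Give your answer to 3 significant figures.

k = ln(C₁/C₂) / (t₂ − t₁) = ln(208/50.6) / (133 − 15.0)
  = 1.414 / 118.0 = 0.01198 hr⁻¹
t½ = ln 2 / k = ln 2 / 0.01198 ≈ 57.9 hours

57.9 hours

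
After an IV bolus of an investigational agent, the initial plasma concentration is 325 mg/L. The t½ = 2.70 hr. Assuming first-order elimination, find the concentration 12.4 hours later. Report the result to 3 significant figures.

k = ln 2 / 2.70 = 0.2567 hr⁻¹
C(t) = C₀ e^(−kt) = 325 × e^(−0.2567 × 12.4) = 325 × e^(−3.183) = 325 × 0.04145 ≈ 13.5 mg/L

13.5 mg/L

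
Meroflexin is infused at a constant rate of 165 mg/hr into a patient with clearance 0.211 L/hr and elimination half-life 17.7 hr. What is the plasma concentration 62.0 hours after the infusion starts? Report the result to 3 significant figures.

713 mg/L

Css = rate / CL = 165 / 0.211 = 782.0 mg/L
k = ln 2 / 17.7 = 0.03916 hr⁻¹
C(t) = Css (1 − e^(−kt)) = 782.0 × (1 − e^(−2.428)) = 782.0 × 0.9118 ≈ 713 mg/L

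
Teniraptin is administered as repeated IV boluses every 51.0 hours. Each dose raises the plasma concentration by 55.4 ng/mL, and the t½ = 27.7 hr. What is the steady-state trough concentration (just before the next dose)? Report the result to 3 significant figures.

21.4 ng/mL

k = ln 2 / 27.7 = 0.02502 hr⁻¹
Fraction remaining after one interval: e^(−kτ) = e^(−0.02502 × 51.0) = 0.2791
R = 1 / (1 − 0.2791) = 1.387
Css,max = 55.4 × 1.387 = 76.85 ng/mL
Css,min = Css,max × e^(−kτ) = 76.85 × 0.2791 ≈ 21.4 ng/mL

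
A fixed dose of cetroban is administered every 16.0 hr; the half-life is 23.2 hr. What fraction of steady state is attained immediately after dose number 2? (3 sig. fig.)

0.616

k = ln 2 / 23.2 = 0.02988 hr⁻¹
f_n = 1 − e^(−nkτ) = 1 − e^(−2 × 0.02988 × 16.0) = 1 − e^(−0.9561) = 1 − 0.3844 ≈ 0.616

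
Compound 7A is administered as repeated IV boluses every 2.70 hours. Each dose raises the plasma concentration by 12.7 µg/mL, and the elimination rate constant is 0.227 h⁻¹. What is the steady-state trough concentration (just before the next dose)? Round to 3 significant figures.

15.0 µg/mL

Fraction remaining after one interval: e^(−kτ) = e^(−0.2270 × 2.70) = 0.5418
R = 1 / (1 − 0.5418) = 2.182
Css,max = 12.7 × 2.182 = 27.72 µg/mL
Css,min = Css,max × e^(−kτ) = 27.72 × 0.5418 ≈ 15.0 µg/mL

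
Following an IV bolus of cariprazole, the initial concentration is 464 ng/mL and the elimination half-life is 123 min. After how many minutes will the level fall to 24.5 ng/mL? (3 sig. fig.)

k = ln 2 / 123 = 0.005635 min⁻¹
C(t) = C₀ e^(−kt)  ⇒  t = ln(C₀/C) / k
t = ln(464/24.5) / 0.005635 = 2.941 / 0.005635 ≈ 522 minutes

522 minutes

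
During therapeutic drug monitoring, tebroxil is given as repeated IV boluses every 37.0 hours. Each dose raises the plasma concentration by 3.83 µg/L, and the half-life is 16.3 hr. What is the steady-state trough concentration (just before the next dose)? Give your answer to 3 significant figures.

k = ln 2 / 16.3 = 0.04252 hr⁻¹
Fraction remaining after one interval: e^(−kτ) = e^(−0.04252 × 37.0) = 0.2073
R = 1 / (1 − 0.2073) = 1.262
Css,max = 3.83 × 1.262 = 4.832 µg/L
Css,min = Css,max × e^(−kτ) = 4.832 × 0.2073 ≈ 1.00 µg/L

1.00 µg/L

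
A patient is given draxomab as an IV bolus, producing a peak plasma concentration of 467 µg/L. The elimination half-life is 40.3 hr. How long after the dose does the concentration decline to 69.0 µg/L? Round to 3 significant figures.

111 hours

k = ln 2 / 40.3 = 0.01720 hr⁻¹
C(t) = C₀ e^(−kt)  ⇒  t = ln(C₀/C) / k
t = ln(467/69.0) / 0.01720 = 1.912 / 0.01720 ≈ 111 hours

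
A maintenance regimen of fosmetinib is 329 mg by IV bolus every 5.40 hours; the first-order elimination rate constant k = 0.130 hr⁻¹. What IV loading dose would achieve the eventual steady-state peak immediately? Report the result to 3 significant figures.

652 mg

Accumulation ratio R = 1 / (1 − e^(−kτ)) = 1 / (1 − e^(−0.1300×5.40)) = 1 / (1 − 0.4956) = 1.983
Loading dose = maintenance dose × R = 329 × 1.983 ≈ 652 mg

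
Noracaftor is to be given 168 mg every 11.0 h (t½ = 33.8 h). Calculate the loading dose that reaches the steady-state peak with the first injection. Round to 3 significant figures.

k = ln 2 / 33.8 = 0.02051 h⁻¹
Accumulation ratio R = 1 / (1 − e^(−kτ)) = 1 / (1 − e^(−0.02051×11.0)) = 1 / (1 − 0.7981) = 4.952
Loading dose = maintenance dose × R = 168 × 4.952 ≈ 832 mg

832 mg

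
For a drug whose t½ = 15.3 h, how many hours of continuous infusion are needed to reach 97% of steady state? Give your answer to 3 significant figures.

77.4 hours

k = ln 2 / 15.3 = 0.04530 h⁻¹
f = 1 − e^(−kt)  ⇒  t = −ln(1 − f) / k
t = −ln(1 − 0.97) / 0.04530 = 3.507 / 0.04530 ≈ 77.4 hours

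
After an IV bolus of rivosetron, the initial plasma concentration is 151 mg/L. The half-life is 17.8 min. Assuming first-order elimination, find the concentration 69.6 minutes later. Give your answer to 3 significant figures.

10.0 mg/L

k = ln 2 / 17.8 = 0.03894 min⁻¹
69.6 min is 3.910 half-lives, so C = 151 × (1/2)^3.910 = 151 × 0.06652 ≈ 10.0 mg/L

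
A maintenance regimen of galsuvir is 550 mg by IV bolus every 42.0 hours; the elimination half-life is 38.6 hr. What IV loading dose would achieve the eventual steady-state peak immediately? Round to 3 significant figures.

1040 mg

k = ln 2 / 38.6 = 0.01796 hr⁻¹
Accumulation ratio R = 1 / (1 − e^(−kτ)) = 1 / (1 − e^(−0.01796×42.0)) = 1 / (1 − 0.4704) = 1.888
Loading dose = maintenance dose × R = 550 × 1.888 ≈ 1040 mg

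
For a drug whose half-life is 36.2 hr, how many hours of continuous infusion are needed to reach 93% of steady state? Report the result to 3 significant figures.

k = ln 2 / 36.2 = 0.01915 hr⁻¹
f = 1 − e^(−kt)  ⇒  t = −ln(1 − f) / k
t = −ln(1 − 0.93) / 0.01915 = 2.659 / 0.01915 ≈ 139 hours

139 hours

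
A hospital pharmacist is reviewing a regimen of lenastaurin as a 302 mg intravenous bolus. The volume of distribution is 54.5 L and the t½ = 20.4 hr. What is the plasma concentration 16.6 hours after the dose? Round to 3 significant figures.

C₀ = dose / V = 302 / 54.5 = 5.541 µg/mL
k = ln 2 / 20.4 = 0.03398 hr⁻¹
C(t) = C₀ e^(−kt) = 5.541 × e^(−0.03398 × 16.6) = 5.541 × e^(−0.5640) = 5.541 × 0.5689 ≈ 3.15 µg/mL

3.15 µg/mL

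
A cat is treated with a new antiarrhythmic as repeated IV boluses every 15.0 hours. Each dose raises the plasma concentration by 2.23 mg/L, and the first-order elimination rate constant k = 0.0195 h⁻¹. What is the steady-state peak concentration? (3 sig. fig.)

8.79 mg/L

Fraction remaining after one interval: e^(−kτ) = e^(−0.01950 × 15.0) = 0.7464
R = 1 / (1 − 0.7464) = 3.943
Css,max = 2.23 × 3.943 ≈ 8.79 mg/L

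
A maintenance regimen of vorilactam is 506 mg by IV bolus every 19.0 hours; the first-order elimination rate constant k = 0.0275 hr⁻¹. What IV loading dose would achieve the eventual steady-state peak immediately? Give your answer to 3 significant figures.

1240 mg

Accumulation ratio R = 1 / (1 − e^(−kτ)) = 1 / (1 − e^(−0.02750×19.0)) = 1 / (1 − 0.5930) = 2.457
Loading dose = maintenance dose × R = 506 × 2.457 ≈ 1240 mg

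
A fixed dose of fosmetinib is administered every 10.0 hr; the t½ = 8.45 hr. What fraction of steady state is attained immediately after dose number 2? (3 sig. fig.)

0.806

k = ln 2 / 8.45 = 0.08203 hr⁻¹
f_n = 1 − e^(−nkτ) = 1 − e^(−2 × 0.08203 × 10.0) = 1 − e^(−1.641) = 1 − 0.1939 ≈ 0.806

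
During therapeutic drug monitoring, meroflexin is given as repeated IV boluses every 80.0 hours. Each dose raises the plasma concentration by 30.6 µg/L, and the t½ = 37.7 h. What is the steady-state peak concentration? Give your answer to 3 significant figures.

k = ln 2 / 37.7 = 0.01839 h⁻¹
Fraction remaining after one interval: e^(−kτ) = e^(−0.01839 × 80.0) = 0.2297
R = 1 / (1 − 0.2297) = 1.298
Css,max = 30.6 × 1.298 ≈ 39.7 µg/L

39.7 µg/L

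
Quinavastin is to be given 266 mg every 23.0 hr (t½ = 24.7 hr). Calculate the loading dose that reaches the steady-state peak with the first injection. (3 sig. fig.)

k = ln 2 / 24.7 = 0.02806 hr⁻¹
Accumulation ratio R = 1 / (1 − e^(−kτ)) = 1 / (1 − e^(−0.02806×23.0)) = 1 / (1 − 0.5244) = 2.103
Loading dose = maintenance dose × R = 266 × 2.103 ≈ 559 mg

559 mg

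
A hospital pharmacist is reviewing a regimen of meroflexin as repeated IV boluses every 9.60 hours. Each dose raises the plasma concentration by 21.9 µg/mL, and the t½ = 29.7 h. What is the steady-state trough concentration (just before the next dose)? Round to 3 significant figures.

k = ln 2 / 29.7 = 0.02334 h⁻¹
Fraction remaining after one interval: e^(−kτ) = e^(−0.02334 × 9.60) = 0.7993
R = 1 / (1 − 0.7993) = 4.982
Css,max = 21.9 × 4.982 = 109.1 µg/mL
Css,min = Css,max × e^(−kτ) = 109.1 × 0.7993 ≈ 87.2 µg/mL

87.2 µg/mL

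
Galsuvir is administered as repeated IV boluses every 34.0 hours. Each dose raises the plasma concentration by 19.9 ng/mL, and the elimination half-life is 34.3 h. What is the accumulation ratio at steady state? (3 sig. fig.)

2.01

k = ln 2 / 34.3 = 0.02021 h⁻¹
Fraction remaining after one interval: e^(−kτ) = e^(−0.02021 × 34.0) = 0.5030
R = 1 / (1 − 0.5030) = 1 / 0.4970 ≈ 2.01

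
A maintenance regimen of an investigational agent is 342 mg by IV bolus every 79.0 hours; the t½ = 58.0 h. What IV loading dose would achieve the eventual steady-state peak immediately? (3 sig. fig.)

k = ln 2 / 58.0 = 0.01195 h⁻¹
Accumulation ratio R = 1 / (1 − e^(−kτ)) = 1 / (1 − e^(−0.01195×79.0)) = 1 / (1 − 0.3890) = 1.637
Loading dose = maintenance dose × R = 342 × 1.637 ≈ 560 mg

560 mg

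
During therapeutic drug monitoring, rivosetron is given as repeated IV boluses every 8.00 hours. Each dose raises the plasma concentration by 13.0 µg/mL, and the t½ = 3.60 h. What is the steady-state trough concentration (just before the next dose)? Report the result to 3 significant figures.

k = ln 2 / 3.60 = 0.1925 h⁻¹
Fraction remaining after one interval: e^(−kτ) = e^(−0.1925 × 8.00) = 0.2143
R = 1 / (1 − 0.2143) = 1.273
Css,max = 13.0 × 1.273 = 16.55 µg/mL
Css,min = Css,max × e^(−kτ) = 16.55 × 0.2143 ≈ 3.55 µg/mL

3.55 µg/mL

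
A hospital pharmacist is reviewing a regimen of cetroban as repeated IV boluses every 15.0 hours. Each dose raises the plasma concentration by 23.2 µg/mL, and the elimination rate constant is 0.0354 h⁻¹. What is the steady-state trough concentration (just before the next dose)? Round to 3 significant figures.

33.1 µg/mL

Fraction remaining after one interval: e^(−kτ) = e^(−0.03540 × 15.0) = 0.5880
R = 1 / (1 − 0.5880) = 2.427
Css,max = 23.2 × 2.427 = 56.31 µg/mL
Css,min = Css,max × e^(−kτ) = 56.31 × 0.5880 ≈ 33.1 µg/mL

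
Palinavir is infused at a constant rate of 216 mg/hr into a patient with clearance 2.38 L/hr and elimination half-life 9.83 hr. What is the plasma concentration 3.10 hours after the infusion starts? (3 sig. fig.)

17.8 µg/mL

Css = rate / CL = 216 / 2.38 = 90.76 µg/mL
k = ln 2 / 9.83 = 0.07051 hr⁻¹
C(t) = Css (1 − e^(−kt)) = 90.76 × (1 − e^(−0.2186)) = 90.76 × 0.1964 ≈ 17.8 µg/mL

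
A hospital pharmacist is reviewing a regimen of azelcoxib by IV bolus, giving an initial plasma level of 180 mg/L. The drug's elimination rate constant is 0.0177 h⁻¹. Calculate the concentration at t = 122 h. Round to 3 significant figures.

C(t) = C₀ e^(−kt) = 180 × e^(−0.01770 × 122) = 180 × e^(−2.159) = 180 × 0.1154 ≈ 20.8 mg/L

20.8 mg/L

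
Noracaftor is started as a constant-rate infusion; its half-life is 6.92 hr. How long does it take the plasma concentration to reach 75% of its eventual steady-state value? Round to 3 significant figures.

13.8 hours

k = ln 2 / 6.92 = 0.1002 hr⁻¹
f = 1 − e^(−kt)  ⇒  t = −ln(1 − f) / k
t = −ln(1 − 0.75) / 0.1002 = 1.386 / 0.1002 ≈ 13.8 hours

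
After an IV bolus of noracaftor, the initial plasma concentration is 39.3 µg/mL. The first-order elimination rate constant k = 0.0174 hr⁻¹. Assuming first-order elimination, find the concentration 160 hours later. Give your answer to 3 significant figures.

2.43 µg/mL

C(t) = C₀ e^(−kt) = 39.3 × e^(−0.01740 × 160) = 39.3 × e^(−2.784) = 39.3 × 0.06179 ≈ 2.43 µg/mL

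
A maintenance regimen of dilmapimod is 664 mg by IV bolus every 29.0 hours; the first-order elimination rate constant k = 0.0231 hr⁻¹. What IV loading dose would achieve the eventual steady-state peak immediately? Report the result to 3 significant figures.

Accumulation ratio R = 1 / (1 − e^(−kτ)) = 1 / (1 − e^(−0.02310×29.0)) = 1 / (1 − 0.5118) = 2.048
Loading dose = maintenance dose × R = 664 × 2.048 ≈ 1360 mg

1360 mg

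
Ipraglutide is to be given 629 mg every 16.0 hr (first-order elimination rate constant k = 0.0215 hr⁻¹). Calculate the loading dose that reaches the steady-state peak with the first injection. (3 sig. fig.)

2160 mg

Accumulation ratio R = 1 / (1 − e^(−kτ)) = 1 / (1 − e^(−0.02150×16.0)) = 1 / (1 − 0.7089) = 3.436
Loading dose = maintenance dose × R = 629 × 3.436 ≈ 2160 mg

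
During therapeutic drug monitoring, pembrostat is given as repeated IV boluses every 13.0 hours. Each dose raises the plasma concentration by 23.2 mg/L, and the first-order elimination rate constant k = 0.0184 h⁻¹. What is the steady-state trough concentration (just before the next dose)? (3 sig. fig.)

Fraction remaining after one interval: e^(−kτ) = e^(−0.01840 × 13.0) = 0.7873
R = 1 / (1 − 0.7873) = 4.701
Css,max = 23.2 × 4.701 = 109.1 mg/L
Css,min = Css,max × e^(−kτ) = 109.1 × 0.7873 ≈ 85.9 mg/L

85.9 mg/L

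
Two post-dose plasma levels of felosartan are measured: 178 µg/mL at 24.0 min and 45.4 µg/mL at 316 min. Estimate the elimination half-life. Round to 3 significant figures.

148 minutes

k = ln(C₁/C₂) / (t₂ − t₁) = ln(178/45.4) / (316 − 24.0)
  = 1.366 / 292.0 = 0.004679 min⁻¹
t½ = ln 2 / k = ln 2 / 0.004679 ≈ 148 minutes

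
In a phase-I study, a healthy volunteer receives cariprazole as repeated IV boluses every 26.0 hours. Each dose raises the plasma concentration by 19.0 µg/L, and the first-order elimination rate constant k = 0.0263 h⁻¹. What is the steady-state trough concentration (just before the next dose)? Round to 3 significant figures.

19.4 µg/L

Fraction remaining after one interval: e^(−kτ) = e^(−0.02630 × 26.0) = 0.5047
R = 1 / (1 − 0.5047) = 2.019
Css,max = 19.0 × 2.019 = 38.36 µg/L
Css,min = Css,max × e^(−kτ) = 38.36 × 0.5047 ≈ 19.4 µg/L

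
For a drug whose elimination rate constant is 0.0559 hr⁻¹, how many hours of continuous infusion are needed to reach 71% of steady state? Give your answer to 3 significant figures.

22.1 hours

f = 1 − e^(−kt)  ⇒  t = −ln(1 − f) / k
t = −ln(1 − 0.71) / 0.05590 = 1.238 / 0.05590 ≈ 22.1 hours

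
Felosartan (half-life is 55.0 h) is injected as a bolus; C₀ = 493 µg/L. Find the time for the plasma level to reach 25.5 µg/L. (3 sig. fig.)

235 hours

k = ln 2 / 55.0 = 0.01260 h⁻¹
C(t) = C₀ e^(−kt)  ⇒  t = ln(C₀/C) / k
t = ln(493/25.5) / 0.01260 = 2.962 / 0.01260 ≈ 235 hours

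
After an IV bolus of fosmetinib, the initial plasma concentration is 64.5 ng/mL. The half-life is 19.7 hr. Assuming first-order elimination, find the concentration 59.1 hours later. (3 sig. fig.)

8.06 ng/mL

k = ln 2 / 19.7 = 0.03519 hr⁻¹
59.1 hr is 3.000 half-lives, so C = 64.5 × (1/2)^3.000 = 64.5 × 0.1250 ≈ 8.06 ng/mL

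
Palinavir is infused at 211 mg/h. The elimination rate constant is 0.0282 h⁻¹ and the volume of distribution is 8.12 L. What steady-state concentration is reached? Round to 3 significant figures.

921 µg/mL

CL = k · V = 0.0282 × 8.12 = 0.2290 L/h
Css = rate / CL = 211 / 0.2290 ≈ 921 µg/mL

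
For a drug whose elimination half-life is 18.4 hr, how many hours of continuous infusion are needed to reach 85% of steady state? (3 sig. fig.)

k = ln 2 / 18.4 = 0.03767 hr⁻¹
f = 1 − e^(−kt)  ⇒  t = −ln(1 − f) / k
t = −ln(1 − 0.85) / 0.03767 = 1.897 / 0.03767 ≈ 50.4 hours

50.4 hours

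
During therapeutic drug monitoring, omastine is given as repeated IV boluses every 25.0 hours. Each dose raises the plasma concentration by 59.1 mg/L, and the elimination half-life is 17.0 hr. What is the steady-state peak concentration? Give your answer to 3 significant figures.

k = ln 2 / 17.0 = 0.04077 hr⁻¹
Fraction remaining after one interval: e^(−kτ) = e^(−0.04077 × 25.0) = 0.3608
R = 1 / (1 − 0.3608) = 1.565
Css,max = 59.1 × 1.565 ≈ 92.5 mg/L

92.5 mg/L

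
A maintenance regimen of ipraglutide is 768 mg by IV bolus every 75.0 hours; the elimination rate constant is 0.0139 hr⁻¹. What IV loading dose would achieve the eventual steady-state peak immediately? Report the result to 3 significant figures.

1190 mg

Accumulation ratio R = 1 / (1 − e^(−kτ)) = 1 / (1 − e^(−0.01390×75.0)) = 1 / (1 − 0.3526) = 1.545
Loading dose = maintenance dose × R = 768 × 1.545 ≈ 1190 mg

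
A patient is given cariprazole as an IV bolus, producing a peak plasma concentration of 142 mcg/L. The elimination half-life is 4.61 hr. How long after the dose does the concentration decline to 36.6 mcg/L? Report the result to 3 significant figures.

k = ln 2 / 4.61 = 0.1504 hr⁻¹
C(t) = C₀ e^(−kt)  ⇒  t = ln(C₀/C) / k
t = ln(142/36.6) / 0.1504 = 1.356 / 0.1504 ≈ 9.02 hours

9.02 hours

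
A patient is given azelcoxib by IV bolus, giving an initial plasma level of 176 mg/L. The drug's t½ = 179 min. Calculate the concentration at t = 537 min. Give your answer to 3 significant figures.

22.0 mg/L

k = ln 2 / 179 = 0.003872 min⁻¹
C(t) = C₀ e^(−kt) = 176 × e^(−0.003872 × 537) = 176 × e^(−2.079) = 176 × 0.1250 ≈ 22.0 mg/L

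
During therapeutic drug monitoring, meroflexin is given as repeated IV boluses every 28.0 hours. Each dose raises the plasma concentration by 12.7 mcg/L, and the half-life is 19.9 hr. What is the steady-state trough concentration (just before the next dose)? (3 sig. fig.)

7.69 mcg/L

k = ln 2 / 19.9 = 0.03483 hr⁻¹
Fraction remaining after one interval: e^(−kτ) = e^(−0.03483 × 28.0) = 0.3771
R = 1 / (1 − 0.3771) = 1.605
Css,max = 12.7 × 1.605 = 20.39 mcg/L
Css,min = Css,max × e^(−kτ) = 20.39 × 0.3771 ≈ 7.69 mcg/L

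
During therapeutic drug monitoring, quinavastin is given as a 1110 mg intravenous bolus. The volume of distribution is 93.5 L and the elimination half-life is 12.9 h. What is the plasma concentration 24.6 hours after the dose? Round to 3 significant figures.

C₀ = dose / V = 1110 / 93.5 = 11.87 µg/mL
k = ln 2 / 12.9 = 0.05373 h⁻¹
C(t) = C₀ e^(−kt) = 11.87 × e^(−0.05373 × 24.6) = 11.87 × e^(−1.322) = 11.87 × 0.2667 ≈ 3.17 µg/mL

3.17 µg/mL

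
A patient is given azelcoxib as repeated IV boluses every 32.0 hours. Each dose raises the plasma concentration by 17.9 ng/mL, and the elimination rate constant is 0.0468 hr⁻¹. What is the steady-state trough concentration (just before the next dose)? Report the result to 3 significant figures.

5.16 ng/mL

Fraction remaining after one interval: e^(−kτ) = e^(−0.04680 × 32.0) = 0.2237
R = 1 / (1 − 0.2237) = 1.288
Css,max = 17.9 × 1.288 = 23.06 ng/mL
Css,min = Css,max × e^(−kτ) = 23.06 × 0.2237 ≈ 5.16 ng/mL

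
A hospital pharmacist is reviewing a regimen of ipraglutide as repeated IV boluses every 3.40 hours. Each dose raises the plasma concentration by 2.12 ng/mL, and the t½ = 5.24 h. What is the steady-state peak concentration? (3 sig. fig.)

5.85 ng/mL

k = ln 2 / 5.24 = 0.1323 h⁻¹
Fraction remaining after one interval: e^(−kτ) = e^(−0.1323 × 3.40) = 0.6378
R = 1 / (1 − 0.6378) = 2.761
Css,max = 2.12 × 2.761 ≈ 5.85 ng/mL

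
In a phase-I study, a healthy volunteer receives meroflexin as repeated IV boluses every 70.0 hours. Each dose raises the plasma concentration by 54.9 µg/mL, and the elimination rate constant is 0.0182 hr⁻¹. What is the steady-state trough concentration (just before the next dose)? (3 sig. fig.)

Fraction remaining after one interval: e^(−kτ) = e^(−0.01820 × 70.0) = 0.2797
R = 1 / (1 − 0.2797) = 1.388
Css,max = 54.9 × 1.388 = 76.22 µg/mL
Css,min = Css,max × e^(−kτ) = 76.22 × 0.2797 ≈ 21.3 µg/mL

21.3 µg/mL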